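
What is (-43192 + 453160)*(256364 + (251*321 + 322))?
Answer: 138264577776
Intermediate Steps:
(-43192 + 453160)*(256364 + (251*321 + 322)) = 409968*(256364 + (80571 + 322)) = 409968*(256364 + 80893) = 409968*337257 = 138264577776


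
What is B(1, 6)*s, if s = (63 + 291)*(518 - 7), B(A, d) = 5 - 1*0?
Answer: 904470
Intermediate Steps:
B(A, d) = 5 (B(A, d) = 5 + 0 = 5)
s = 180894 (s = 354*511 = 180894)
B(1, 6)*s = 5*180894 = 904470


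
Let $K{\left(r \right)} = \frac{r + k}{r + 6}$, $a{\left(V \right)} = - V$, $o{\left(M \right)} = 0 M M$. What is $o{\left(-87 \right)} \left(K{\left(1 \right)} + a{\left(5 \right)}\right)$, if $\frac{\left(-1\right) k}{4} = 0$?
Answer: $0$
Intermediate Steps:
$o{\left(M \right)} = 0$ ($o{\left(M \right)} = 0 M = 0$)
$k = 0$ ($k = \left(-4\right) 0 = 0$)
$K{\left(r \right)} = \frac{r}{6 + r}$ ($K{\left(r \right)} = \frac{r + 0}{r + 6} = \frac{r}{6 + r}$)
$o{\left(-87 \right)} \left(K{\left(1 \right)} + a{\left(5 \right)}\right) = 0 \left(1 \frac{1}{6 + 1} - 5\right) = 0 \left(1 \cdot \frac{1}{7} - 5\right) = 0 \left(\frac{1}{7} - 5\right) = 0 \left(- \frac{34}{7}\right) = 0$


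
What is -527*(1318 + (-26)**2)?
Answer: -1050838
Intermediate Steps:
-527*(1318 + (-26)**2) = -527*(1318 + 676) = -527*1994 = -1050838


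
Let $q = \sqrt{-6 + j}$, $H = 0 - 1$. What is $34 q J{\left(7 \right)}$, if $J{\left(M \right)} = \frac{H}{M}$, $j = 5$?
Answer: $- \frac{34 i}{7} \approx - 4.8571 i$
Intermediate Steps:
$H = -1$ ($H = 0 - 1 = -1$)
$q = i$ ($q = \sqrt{-6 + 5} = \sqrt{-1} = i \approx 1.0 i$)
$J{\left(M \right)} = - \frac{1}{M}$
$34 q J{\left(7 \right)} = 34 i \left(- \frac{1}{7}\right) = - \frac{34 i}{7}$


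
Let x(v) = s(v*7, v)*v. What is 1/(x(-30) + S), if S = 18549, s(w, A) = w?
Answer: 1/24849 ≈ 4.0243e-5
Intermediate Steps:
x(v) = 7*v**2 (x(v) = (v*7)*v = (7*v)*v = 7*v**2)
1/(x(-30) + S) = 1/(7*(-30)**2 + 18549) = 1/(7*900 + 18549) = 1/(6300 + 18549) = 1/24849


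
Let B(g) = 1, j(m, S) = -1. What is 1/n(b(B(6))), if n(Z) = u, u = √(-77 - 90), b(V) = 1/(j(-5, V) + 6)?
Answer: -I*√167/167 ≈ -0.077382*I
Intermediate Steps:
b(V) = ⅕ (b(V) = 1/(-1 + 6) = 1/5 = ⅕)
u = I*√167 (u = √(-167) = I*√167 ≈ 12.923*I)
n(Z) = I*√167
1/n(b(B(6))) = 1/(I*√167) = -I*√167/167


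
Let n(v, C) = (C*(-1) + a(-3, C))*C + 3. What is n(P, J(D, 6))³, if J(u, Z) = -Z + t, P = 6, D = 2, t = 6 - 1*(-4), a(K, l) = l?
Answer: 27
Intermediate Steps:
t = 10 (t = 6 + 4 = 10)
J(u, Z) = 10 - Z (J(u, Z) = -Z + 10 = 10 - Z)
n(v, C) = 3 (n(v, C) = (C*(-1) + C)*C + 3 = (-C + C)*C + 3 = 0*C + 3 = 0 + 3 = 3)
n(P, J(D, 6))³ = 3³ = 27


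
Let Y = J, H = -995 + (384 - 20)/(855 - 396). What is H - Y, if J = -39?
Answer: -438440/459 ≈ -955.21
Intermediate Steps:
H = -456341/459 (H = -995 + 364/459 = -456341/459 ≈ -994.21)
Y = -39
H - Y = -456341/459 - 1*(-39) = -456341/459 + 39 = -438440/459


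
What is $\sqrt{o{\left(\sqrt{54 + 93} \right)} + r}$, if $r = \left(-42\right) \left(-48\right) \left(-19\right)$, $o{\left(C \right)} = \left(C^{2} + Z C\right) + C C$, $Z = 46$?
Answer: $\sqrt{-38010 + 322 \sqrt{3}} \approx 193.53 i$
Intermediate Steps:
$o{\left(C \right)} = 2 C^{2} + 46 C$ ($o{\left(C \right)} = \left(C^{2} + 46 C\right) + C C = \left(C^{2} + 46 C\right) + C^{2} = 2 C^{2} + 46 C$)
$r = -38304$ ($r = 2016 \left(-19\right) = -38304$)
$\sqrt{o{\left(\sqrt{54 + 93} \right)} + r} = \sqrt{2 \sqrt{54 + 93} \left(23 + \sqrt{54 + 93}\right) - 38304} = \sqrt{2 \sqrt{147} \left(23 + \sqrt{147}\right) - 38304} = \sqrt{2 \cdot 7 \sqrt{3} \left(23 + 7 \sqrt{3}\right) - 38304} = \sqrt{14 \sqrt{3} \left(23 + 7 \sqrt{3}\right) - 38304} = \sqrt{-38304 + 14 \sqrt{3} \left(23 + 7 \sqrt{3}\right)}$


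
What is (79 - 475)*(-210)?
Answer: 83160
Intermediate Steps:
(79 - 475)*(-210) = -396*(-210) = 83160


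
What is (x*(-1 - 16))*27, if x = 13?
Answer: -5967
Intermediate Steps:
(x*(-1 - 16))*27 = (13*(-1 - 16))*27 = (13*(-17))*27 = -221*27 = -5967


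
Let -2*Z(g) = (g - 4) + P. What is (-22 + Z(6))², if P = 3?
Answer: 2401/4 ≈ 600.25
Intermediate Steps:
Z(g) = ½ - g/2 (Z(g) = -((g - 4) + 3)/2 = -((-4 + g) + 3)/2 = -(-1 + g)/2 = ½ - g/2)
(-22 + Z(6))² = (-22 + (½ - ½*6))² = (-22 + (½ - 3))² = (-22 - 5/2)² = (-49/2)² = 2401/4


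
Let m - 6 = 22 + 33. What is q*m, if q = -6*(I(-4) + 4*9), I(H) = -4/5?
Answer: -64416/5 ≈ -12883.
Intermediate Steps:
m = 61 (m = 6 + (22 + 33) = 6 + 55 = 61)
I(H) = -⅘ (I(H) = -4*⅕ = -⅘)
q = -1056/5 (q = -6*(-⅘ + 4*9) = -6*(-⅘ + 36) = -6*176/5 = -1056/5 ≈ -211.20)
q*m = -1056/5*61 = -64416/5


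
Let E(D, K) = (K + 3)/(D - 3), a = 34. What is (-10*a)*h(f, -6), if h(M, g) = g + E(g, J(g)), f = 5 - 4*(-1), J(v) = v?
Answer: 5780/3 ≈ 1926.7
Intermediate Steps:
E(D, K) = (3 + K)/(-3 + D)
f = 9 (f = 5 + 4 = 9)
h(M, g) = g + (3 + g)/(-3 + g)
(-10*a)*h(f, -6) = (-10*34)*((3 - 6 - 6*(-3 - 6))/(-3 - 6)) = -340*(3 - 6 - 6*(-9))/(-9) = -(-340)*(3 - 6 + 54)/9 = -(-340)*51/9 = -340*(-17/3) = 5780/3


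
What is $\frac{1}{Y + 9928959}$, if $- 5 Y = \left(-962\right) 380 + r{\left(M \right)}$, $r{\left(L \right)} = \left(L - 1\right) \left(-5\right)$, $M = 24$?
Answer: $\frac{1}{10002094} \approx 9.9979 \cdot 10^{-8}$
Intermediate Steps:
$r{\left(L \right)} = 5 - 5 L$ ($r{\left(L \right)} = \left(-1 + L\right) \left(-5\right) = 5 - 5 L$)
$Y = 73135$ ($Y = - \frac{\left(-962\right) 380 + \left(5 - 120\right)}{5} = - \frac{-365560 + \left(5 - 120\right)}{5} = - \frac{-365560 - 115}{5} = \left(- \frac{1}{5}\right) \left(-365675\right) = 73135$)
$\frac{1}{Y + 9928959} = \frac{1}{73135 + 9928959} = \frac{1}{10002094}$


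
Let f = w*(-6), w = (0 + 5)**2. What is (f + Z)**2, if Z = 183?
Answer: 1089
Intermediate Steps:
w = 25 (w = 5**2 = 25)
f = -150 (f = 25*(-6) = -150)
(f + Z)**2 = (-150 + 183)**2 = 33**2 = 1089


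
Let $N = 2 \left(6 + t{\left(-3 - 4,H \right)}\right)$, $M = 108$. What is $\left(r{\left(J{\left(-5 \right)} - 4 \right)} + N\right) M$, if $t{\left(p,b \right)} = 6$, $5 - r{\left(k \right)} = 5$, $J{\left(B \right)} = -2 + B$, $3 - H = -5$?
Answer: $2592$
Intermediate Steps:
$H = 8$ ($H = 3 - -5 = 3 + 5 = 8$)
$r{\left(k \right)} = 0$ ($r{\left(k \right)} = 5 - 5 = 0$)
$N = 24$ ($N = 2 \left(6 + 6\right) = 2 \cdot 12 = 24$)
$\left(r{\left(J{\left(-5 \right)} - 4 \right)} + N\right) M = \left(0 + 24\right) 108 = 24 \cdot 108 = 2592$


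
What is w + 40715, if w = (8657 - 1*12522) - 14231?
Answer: 22619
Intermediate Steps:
w = -18096 (w = (8657 - 12522) - 14231 = -3865 - 14231 = -18096)
w + 40715 = -18096 + 40715 = 22619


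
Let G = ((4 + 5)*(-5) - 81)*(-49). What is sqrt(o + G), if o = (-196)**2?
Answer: 7*sqrt(910) ≈ 211.16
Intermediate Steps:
o = 38416
G = 6174 (G = (9*(-5) - 81)*(-49) = (-45 - 81)*(-49) = -126*(-49) = 6174)
sqrt(o + G) = sqrt(38416 + 6174) = sqrt(44590) = 7*sqrt(910)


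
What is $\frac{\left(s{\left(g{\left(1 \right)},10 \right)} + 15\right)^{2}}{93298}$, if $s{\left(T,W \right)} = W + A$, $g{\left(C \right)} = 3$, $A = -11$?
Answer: $\frac{98}{46649} \approx 0.0021008$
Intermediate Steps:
$s{\left(T,W \right)} = -11 + W$ ($s{\left(T,W \right)} = W - 11 = -11 + W$)
$\frac{\left(s{\left(g{\left(1 \right)},10 \right)} + 15\right)^{2}}{93298} = \frac{\left(\left(-11 + 10\right) + 15\right)^{2}}{93298} = \left(-1 + 15\right)^{2} \cdot \frac{1}{93298} = 14^{2} \cdot \frac{1}{93298} = 196 \cdot \frac{1}{93298} = \frac{98}{46649}$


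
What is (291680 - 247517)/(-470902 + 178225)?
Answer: -2103/13937 ≈ -0.15089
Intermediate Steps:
(291680 - 247517)/(-470902 + 178225) = 44163/(-292677) = 44163*(-1/292677) = -2103/13937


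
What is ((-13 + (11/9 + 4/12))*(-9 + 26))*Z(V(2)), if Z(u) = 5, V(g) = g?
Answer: -8755/9 ≈ -972.78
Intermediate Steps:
((-13 + (11/9 + 4/12))*(-9 + 26))*Z(V(2)) = ((-13 + (11/9 + 4/12))*(-9 + 26))*5 = ((-13 + (11*(⅑) + 4*(1/12)))*17)*5 = ((-13 + (11/9 + ⅓))*17)*5 = ((-13 + 14/9)*17)*5 = -103/9*17*5 = -1751/9*5 = -8755/9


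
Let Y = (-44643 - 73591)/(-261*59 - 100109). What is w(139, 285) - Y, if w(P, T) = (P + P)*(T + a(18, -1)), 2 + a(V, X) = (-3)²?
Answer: 4688179587/57754 ≈ 81175.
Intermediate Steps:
a(V, X) = 7 (a(V, X) = -2 + (-3)² = -2 + 9 = 7)
w(P, T) = 2*P*(7 + T) (w(P, T) = (P + P)*(T + 7) = (2*P)*(7 + T) = 2*P*(7 + T))
Y = 59117/57754 (Y = -118234/(-15399 - 100109) = -118234/(-115508) = -118234*(-1/115508) = 59117/57754 ≈ 1.0236)
w(139, 285) - Y = 2*139*(7 + 285) - 1*59117/57754 = 2*139*292 - 59117/57754 = 81176 - 59117/57754 = 4688179587/57754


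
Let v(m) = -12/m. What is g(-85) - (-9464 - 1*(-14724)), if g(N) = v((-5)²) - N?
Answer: -129387/25 ≈ -5175.5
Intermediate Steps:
g(N) = -12/25 - N (g(N) = -12/((-5)²) - N = -12/25 - N)
g(-85) - (-9464 - 1*(-14724)) = (-12/25 - 1*(-85)) - (-9464 - 1*(-14724)) = (-12/25 + 85) - (-9464 + 14724) = 2113/25 - 1*5260 = 2113/25 - 5260 = -129387/25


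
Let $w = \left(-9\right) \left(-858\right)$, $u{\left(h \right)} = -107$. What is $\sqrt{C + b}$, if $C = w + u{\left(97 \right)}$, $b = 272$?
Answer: $\sqrt{7887} \approx 88.809$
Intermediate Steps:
$w = 7722$
$C = 7615$ ($C = 7722 - 107 = 7615$)
$\sqrt{C + b} = \sqrt{7615 + 272} = \sqrt{7887}$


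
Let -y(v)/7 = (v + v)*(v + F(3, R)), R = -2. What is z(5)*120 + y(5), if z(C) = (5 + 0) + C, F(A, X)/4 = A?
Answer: 10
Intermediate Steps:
F(A, X) = 4*A
y(v) = -14*v*(12 + v) (y(v) = -7*(v + v)*(v + 4*3) = -7*2*v*(v + 12) = -7*2*v*(12 + v) = -14*v*(12 + v))
z(C) = 5 + C
z(5)*120 + y(5) = (5 + 5)*120 - 14*5*(12 + 5) = 10*120 - 14*5*17 = 1200 - 1190 = 10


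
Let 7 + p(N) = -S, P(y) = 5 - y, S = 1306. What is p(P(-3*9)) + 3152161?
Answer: 3150848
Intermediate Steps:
p(N) = -1313 (p(N) = -7 - 1*1306 = -7 - 1306 = -1313)
p(P(-3*9)) + 3152161 = -1313 + 3152161 = 3150848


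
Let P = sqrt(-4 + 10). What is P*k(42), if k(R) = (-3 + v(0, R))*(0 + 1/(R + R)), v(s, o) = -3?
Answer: -sqrt(6)/14 ≈ -0.17496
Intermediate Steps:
P = sqrt(6) ≈ 2.4495
k(R) = -3/R (k(R) = (-3 - 3)*(0 + 1/(R + R)) = -6*(0 + 1/(2*R)) = -3/R)
P*k(42) = sqrt(6)*(-3/42) = sqrt(6)*(-3*1/42) = sqrt(6)*(-1/14) = -sqrt(6)/14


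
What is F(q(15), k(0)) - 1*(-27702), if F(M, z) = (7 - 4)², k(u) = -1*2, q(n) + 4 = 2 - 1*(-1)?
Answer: 27711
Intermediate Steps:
q(n) = -1 (q(n) = -4 + (2 - 1*(-1)) = -4 + (2 + 1) = -4 + 3 = -1)
k(u) = -2
F(M, z) = 9 (F(M, z) = 3² = 9)
F(q(15), k(0)) - 1*(-27702) = 9 - 1*(-27702) = 9 + 27702 = 27711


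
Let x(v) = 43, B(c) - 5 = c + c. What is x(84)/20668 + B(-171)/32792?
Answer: -1388765/169436264 ≈ -0.0081964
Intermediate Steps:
B(c) = 5 + 2*c (B(c) = 5 + (c + c) = 5 + 2*c)
x(84)/20668 + B(-171)/32792 = 43/20668 + (5 + 2*(-171))/32792 = 43*(1/20668) + (5 - 342)*(1/32792) = 43/20668 - 337*1/32792 = 43/20668 - 337/32792 = -1388765/169436264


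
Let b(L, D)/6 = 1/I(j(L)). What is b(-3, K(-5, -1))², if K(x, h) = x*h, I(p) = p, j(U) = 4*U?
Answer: ¼ ≈ 0.25000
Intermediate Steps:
K(x, h) = h*x
b(L, D) = 3/(2*L) (b(L, D) = 6/((4*L)) = 6*(1/(4*L)) = 3/(2*L))
b(-3, K(-5, -1))² = ((3/2)/(-3))² = ((3/2)*(-⅓))² = (-½)² = ¼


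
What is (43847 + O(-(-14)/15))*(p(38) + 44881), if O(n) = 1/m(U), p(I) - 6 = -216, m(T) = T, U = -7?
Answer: 13710780688/7 ≈ 1.9587e+9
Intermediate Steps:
p(I) = -210 (p(I) = 6 - 216 = -210)
O(n) = -1/7 (O(n) = 1/(-7) = -1/7)
(43847 + O(-(-14)/15))*(p(38) + 44881) = (43847 - 1/7)*(-210 + 44881) = (306928/7)*44671 = 13710780688/7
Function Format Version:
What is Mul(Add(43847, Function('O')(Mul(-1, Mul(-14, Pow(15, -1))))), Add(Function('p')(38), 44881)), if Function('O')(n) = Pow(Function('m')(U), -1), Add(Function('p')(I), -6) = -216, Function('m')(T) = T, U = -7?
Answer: Rational(13710780688, 7) ≈ 1.9587e+9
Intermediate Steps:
Function('p')(I) = -210 (Function('p')(I) = Add(6, -216) = -210)
Function('O')(n) = Rational(-1, 7) (Function('O')(n) = Pow(-7, -1) = Rational(-1, 7))
Mul(Add(43847, Function('O')(Mul(-1, Mul(-14, Pow(15, -1))))), Add(Function('p')(38), 44881)) = Mul(Add(43847, Rational(-1, 7)), Add(-210, 44881)) = Mul(Rational(306928, 7), 44671) = Rational(13710780688, 7)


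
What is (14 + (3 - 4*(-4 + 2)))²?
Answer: 625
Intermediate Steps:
(14 + (3 - 4*(-4 + 2)))² = (14 + (3 - 4*(-2)))² = (14 + (3 + 8))² = (14 + 11)² = 25² = 625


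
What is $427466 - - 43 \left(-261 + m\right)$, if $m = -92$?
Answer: $412287$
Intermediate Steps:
$427466 - - 43 \left(-261 + m\right) = 427466 - - 43 \left(-261 - 92\right) = 427466 - \left(-43\right) \left(-353\right) = 427466 - 15179 = 412287$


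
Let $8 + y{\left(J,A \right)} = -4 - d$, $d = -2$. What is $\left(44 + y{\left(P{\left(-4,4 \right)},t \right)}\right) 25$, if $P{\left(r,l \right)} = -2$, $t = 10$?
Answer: $850$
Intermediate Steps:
$y{\left(J,A \right)} = -10$ ($y{\left(J,A \right)} = -8 - 2 = -10$)
$\left(44 + y{\left(P{\left(-4,4 \right)},t \right)}\right) 25 = \left(44 - 10\right) 25 = 34 \cdot 25 = 850$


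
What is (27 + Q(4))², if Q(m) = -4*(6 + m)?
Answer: 169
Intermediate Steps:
Q(m) = -24 - 4*m
(27 + Q(4))² = (27 + (-24 - 4*4))² = (27 + (-24 - 16))² = (27 - 40)² = (-13)² = 169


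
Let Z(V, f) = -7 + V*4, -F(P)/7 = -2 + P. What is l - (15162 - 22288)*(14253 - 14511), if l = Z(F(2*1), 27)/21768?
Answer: -40020642151/21768 ≈ -1.8385e+6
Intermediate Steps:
F(P) = 14 - 7*P (F(P) = -7*(-2 + P) = 14 - 7*P)
Z(V, f) = -7 + 4*V
l = -7/21768 (l = (-7 + 4*(14 - 14))/21768 = (-7 + 4*(14 - 7*2))*(1/21768) = (-7 + 4*(14 - 14))*(1/21768) = (-7 + 4*0)*(1/21768) = (-7 + 0)*(1/21768) = -7*1/21768 = -7/21768 ≈ -0.00032157)
l - (15162 - 22288)*(14253 - 14511) = -7/21768 - (15162 - 22288)*(14253 - 14511) = -7/21768 - (-7126)*(-258) = -7/21768 - 1*1838508 = -7/21768 - 1838508 = -40020642151/21768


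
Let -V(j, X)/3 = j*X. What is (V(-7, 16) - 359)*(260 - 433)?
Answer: 3979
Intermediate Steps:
V(j, X) = -3*X*j (V(j, X) = -3*j*X = -3*X*j)
(V(-7, 16) - 359)*(260 - 433) = (-3*16*(-7) - 359)*(260 - 433) = (336 - 359)*(-173) = -23*(-173) = 3979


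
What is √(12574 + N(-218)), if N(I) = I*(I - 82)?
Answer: √77974 ≈ 279.24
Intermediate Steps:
N(I) = I*(-82 + I)
√(12574 + N(-218)) = √(12574 - 218*(-82 - 218)) = √(12574 - 218*(-300)) = √(12574 + 65400) = √77974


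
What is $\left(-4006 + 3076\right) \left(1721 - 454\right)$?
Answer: $-1178310$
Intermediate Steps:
$\left(-4006 + 3076\right) \left(1721 - 454\right) = \left(-930\right) 1267 = -1178310$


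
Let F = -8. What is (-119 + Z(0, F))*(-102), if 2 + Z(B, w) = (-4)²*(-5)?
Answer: 20502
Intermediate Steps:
Z(B, w) = -82 (Z(B, w) = -2 + (-4)²*(-5) = -2 + 16*(-5) = -2 - 80 = -82)
(-119 + Z(0, F))*(-102) = (-119 - 82)*(-102) = -201*(-102) = 20502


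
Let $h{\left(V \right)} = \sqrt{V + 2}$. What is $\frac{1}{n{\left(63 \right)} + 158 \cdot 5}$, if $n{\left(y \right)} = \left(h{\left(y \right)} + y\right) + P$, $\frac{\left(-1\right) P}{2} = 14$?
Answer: $\frac{165}{136112} - \frac{\sqrt{65}}{680560} \approx 0.0012004$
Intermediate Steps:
$P = -28$ ($P = \left(-2\right) 14 = -28$)
$h{\left(V \right)} = \sqrt{2 + V}$
$n{\left(y \right)} = -28 + y + \sqrt{2 + y}$ ($n{\left(y \right)} = \left(\sqrt{2 + y} + y\right) - 28 = \left(y + \sqrt{2 + y}\right) - 28 = -28 + y + \sqrt{2 + y}$)
$\frac{1}{n{\left(63 \right)} + 158 \cdot 5} = \frac{1}{\left(-28 + 63 + \sqrt{2 + 63}\right) + 158 \cdot 5} = \frac{1}{\left(-28 + 63 + \sqrt{65}\right) + 790} = \frac{1}{\left(35 + \sqrt{65}\right) + 790} = \frac{1}{825 + \sqrt{65}}$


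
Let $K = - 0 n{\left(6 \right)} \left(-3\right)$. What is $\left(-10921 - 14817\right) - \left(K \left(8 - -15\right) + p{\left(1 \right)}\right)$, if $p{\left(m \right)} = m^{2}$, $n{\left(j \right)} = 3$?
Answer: $-25739$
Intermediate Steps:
$K = 0$ ($K = - 0 \cdot 3 \left(-3\right) = - 0 \left(-3\right) = \left(-1\right) 0 = 0$)
$\left(-10921 - 14817\right) - \left(K \left(8 - -15\right) + p{\left(1 \right)}\right) = \left(-10921 - 14817\right) - \left(0 \left(8 - -15\right) + 1^{2}\right) = -25738 - \left(0 \left(8 + 15\right) + 1\right) = -25738 - \left(0 \cdot 23 + 1\right) = -25738 - \left(0 + 1\right) = -25738 - 1 = -25739$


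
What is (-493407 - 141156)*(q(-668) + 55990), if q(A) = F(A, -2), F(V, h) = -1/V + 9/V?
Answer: -5933372186664/167 ≈ -3.5529e+10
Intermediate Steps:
F(V, h) = 8/V
q(A) = 8/A
(-493407 - 141156)*(q(-668) + 55990) = (-493407 - 141156)*(8/(-668) + 55990) = -634563*(8*(-1/668) + 55990) = -634563*(-2/167 + 55990) = -634563*9350328/167 = -5933372186664/167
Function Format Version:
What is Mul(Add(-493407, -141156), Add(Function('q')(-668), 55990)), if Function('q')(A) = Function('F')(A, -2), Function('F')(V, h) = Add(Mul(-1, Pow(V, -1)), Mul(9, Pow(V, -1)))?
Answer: Rational(-5933372186664, 167) ≈ -3.5529e+10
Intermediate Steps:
Function('F')(V, h) = Mul(8, Pow(V, -1))
Function('q')(A) = Mul(8, Pow(A, -1))
Mul(Add(-493407, -141156), Add(Function('q')(-668), 55990)) = Mul(Add(-493407, -141156), Add(Mul(8, Pow(-668, -1)), 55990)) = Mul(-634563, Add(Mul(8, Rational(-1, 668)), 55990)) = Mul(-634563, Add(Rational(-2, 167), 55990)) = Mul(-634563, Rational(9350328, 167)) = Rational(-5933372186664, 167)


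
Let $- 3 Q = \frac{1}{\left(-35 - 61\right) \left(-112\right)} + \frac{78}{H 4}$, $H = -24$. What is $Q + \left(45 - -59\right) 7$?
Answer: $\frac{23491103}{32256} \approx 728.27$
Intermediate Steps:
$Q = \frac{8735}{32256}$ ($Q = - \frac{\frac{1}{\left(-35 - 61\right) \left(-112\right)} + \frac{78}{\left(-24\right) 4}}{3} = - \frac{\frac{1}{-96} \left(- \frac{1}{112}\right) + \frac{78}{-96}}{3} = - \frac{\left(- \frac{1}{96}\right) \left(- \frac{1}{112}\right) + 78 \left(- \frac{1}{96}\right)}{3} = - \frac{\frac{1}{10752} - \frac{13}{16}}{3} = \left(- \frac{1}{3}\right) \left(- \frac{8735}{10752}\right) = \frac{8735}{32256} \approx 0.2708$)
$Q + \left(45 - -59\right) 7 = \frac{8735}{32256} + \left(45 - -59\right) 7 = \frac{8735}{32256} + \left(45 + 59\right) 7 = \frac{8735}{32256} + 104 \cdot 7 = \frac{8735}{32256} + 728 = \frac{23491103}{32256}$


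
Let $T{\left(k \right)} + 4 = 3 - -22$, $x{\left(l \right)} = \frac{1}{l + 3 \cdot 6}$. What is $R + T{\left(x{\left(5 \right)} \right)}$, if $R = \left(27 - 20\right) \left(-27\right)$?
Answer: $-168$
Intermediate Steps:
$x{\left(l \right)} = \frac{1}{18 + l}$ ($x{\left(l \right)} = \frac{1}{l + 18} = \frac{1}{18 + l}$)
$T{\left(k \right)} = 21$ ($T{\left(k \right)} = -4 + \left(3 - -22\right) = -4 + \left(3 + 22\right) = -4 + 25 = 21$)
$R = -189$ ($R = 7 \left(-27\right) = -189$)
$R + T{\left(x{\left(5 \right)} \right)} = -189 + 21 = -168$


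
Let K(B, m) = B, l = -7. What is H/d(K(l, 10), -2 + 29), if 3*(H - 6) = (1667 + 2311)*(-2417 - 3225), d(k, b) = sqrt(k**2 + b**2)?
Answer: -3740643*sqrt(778)/389 ≈ -2.6822e+5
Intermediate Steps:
d(k, b) = sqrt(b**2 + k**2)
H = -7481286 (H = 6 + ((1667 + 2311)*(-2417 - 3225))/3 = 6 + (3978*(-5642))/3 = 6 + (1/3)*(-22443876) = 6 - 7481292 = -7481286)
H/d(K(l, 10), -2 + 29) = -7481286/sqrt((-2 + 29)**2 + (-7)**2) = -7481286/sqrt(27**2 + 49) = -7481286/sqrt(729 + 49) = -7481286*sqrt(778)/778 = -3740643*sqrt(778)/389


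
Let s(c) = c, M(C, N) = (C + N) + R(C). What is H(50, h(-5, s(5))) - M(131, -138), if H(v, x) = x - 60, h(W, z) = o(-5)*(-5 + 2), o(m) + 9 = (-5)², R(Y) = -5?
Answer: -96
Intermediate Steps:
M(C, N) = -5 + C + N (M(C, N) = (C + N) - 5 = -5 + C + N)
o(m) = 16 (o(m) = -9 + (-5)² = -9 + 25 = 16)
h(W, z) = -48 (h(W, z) = 16*(-5 + 2) = 16*(-3) = -48)
H(v, x) = -60 + x
H(50, h(-5, s(5))) - M(131, -138) = (-60 - 48) - (-5 + 131 - 138) = -108 - 1*(-12) = -108 + 12 = -96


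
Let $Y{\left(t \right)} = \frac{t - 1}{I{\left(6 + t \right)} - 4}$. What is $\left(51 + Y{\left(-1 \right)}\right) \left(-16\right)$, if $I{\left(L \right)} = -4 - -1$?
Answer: $- \frac{5744}{7} \approx -820.57$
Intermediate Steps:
$I{\left(L \right)} = -3$ ($I{\left(L \right)} = -4 + 1 = -3$)
$Y{\left(t \right)} = \frac{1}{7} - \frac{t}{7}$ ($Y{\left(t \right)} = \frac{t - 1}{-3 - 4} = \frac{-1 + t}{-7} = \left(-1 + t\right) \left(- \frac{1}{7}\right) = \frac{1}{7} - \frac{t}{7}$)
$\left(51 + Y{\left(-1 \right)}\right) \left(-16\right) = \left(51 + \left(\frac{1}{7} - - \frac{1}{7}\right)\right) \left(-16\right) = \left(51 + \left(\frac{1}{7} + \frac{1}{7}\right)\right) \left(-16\right) = \left(51 + \frac{2}{7}\right) \left(-16\right) = \frac{359}{7} \left(-16\right) = - \frac{5744}{7}$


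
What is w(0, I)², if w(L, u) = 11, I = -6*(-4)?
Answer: 121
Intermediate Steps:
I = 24 (I = -3*(-8) = 24)
w(0, I)² = 11² = 121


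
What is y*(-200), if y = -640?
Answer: 128000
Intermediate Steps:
y*(-200) = -640*(-200) = 128000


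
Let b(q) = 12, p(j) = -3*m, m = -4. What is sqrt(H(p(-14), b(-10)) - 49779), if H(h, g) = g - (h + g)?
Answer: I*sqrt(49791) ≈ 223.14*I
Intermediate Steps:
p(j) = 12 (p(j) = -3*(-4) = 12)
H(h, g) = -h (H(h, g) = g - (g + h) = g + (-g - h) = -h)
sqrt(H(p(-14), b(-10)) - 49779) = sqrt(-1*12 - 49779) = sqrt(-12 - 49779) = sqrt(-49791) = I*sqrt(49791)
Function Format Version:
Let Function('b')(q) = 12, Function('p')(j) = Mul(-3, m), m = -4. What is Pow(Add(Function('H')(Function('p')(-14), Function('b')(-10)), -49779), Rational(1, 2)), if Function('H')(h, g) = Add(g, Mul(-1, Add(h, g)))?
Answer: Mul(I, Pow(49791, Rational(1, 2))) ≈ Mul(223.14, I)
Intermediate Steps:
Function('p')(j) = 12 (Function('p')(j) = Mul(-3, -4) = 12)
Function('H')(h, g) = Mul(-1, h) (Function('H')(h, g) = Add(g, Mul(-1, Add(g, h))) = Add(g, Add(Mul(-1, g), Mul(-1, h))) = Mul(-1, h))
Pow(Add(Function('H')(Function('p')(-14), Function('b')(-10)), -49779), Rational(1, 2)) = Pow(Add(Mul(-1, 12), -49779), Rational(1, 2)) = Pow(Add(-12, -49779), Rational(1, 2)) = Pow(-49791, Rational(1, 2)) = Mul(I, Pow(49791, Rational(1, 2)))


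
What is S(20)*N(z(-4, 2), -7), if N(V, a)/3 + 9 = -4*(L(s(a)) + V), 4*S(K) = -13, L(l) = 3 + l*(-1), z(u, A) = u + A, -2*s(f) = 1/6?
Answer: 130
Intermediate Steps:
s(f) = -1/12 (s(f) = -½/6 = -½*⅙ = -1/12)
z(u, A) = A + u
L(l) = 3 - l
S(K) = -13/4 (S(K) = (¼)*(-13) = -13/4)
N(V, a) = -64 - 12*V (N(V, a) = -27 + 3*(-4*((3 - 1*(-1/12)) + V)) = -27 + 3*(-4*((3 + 1/12) + V)) = -27 + 3*(-4*(37/12 + V)) = -27 + 3*(-37/3 - 4*V) = -27 + (-37 - 12*V) = -64 - 12*V)
S(20)*N(z(-4, 2), -7) = -13*(-64 - 12*(2 - 4))/4 = -13*(-64 - 12*(-2))/4 = -13*(-64 + 24)/4 = -13/4*(-40) = 130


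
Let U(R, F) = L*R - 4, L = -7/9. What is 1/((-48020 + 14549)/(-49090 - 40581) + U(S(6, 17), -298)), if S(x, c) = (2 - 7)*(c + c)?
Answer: 807039/103781573 ≈ 0.0077763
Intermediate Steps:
L = -7/9 (L = -7*⅑ = -7/9 ≈ -0.77778)
S(x, c) = -10*c
U(R, F) = -4 - 7*R/9 (U(R, F) = -7*R/9 - 4 = -4 - 7*R/9)
1/((-48020 + 14549)/(-49090 - 40581) + U(S(6, 17), -298)) = 1/((-48020 + 14549)/(-49090 - 40581) + (-4 - (-70)*17/9)) = 1/(-33471/(-89671) + (-4 - 7/9*(-170))) = 1/(-33471*(-1/89671) + (-4 + 1190/9)) = 1/(33471/89671 + 1154/9) = 1/(103781573/807039) = 807039/103781573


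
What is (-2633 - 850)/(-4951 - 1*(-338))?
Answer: 3483/4613 ≈ 0.75504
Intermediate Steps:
(-2633 - 850)/(-4951 - 1*(-338)) = -3483/(-4951 + 338) = -3483/(-4613) = -3483*(-1/4613) = 3483/4613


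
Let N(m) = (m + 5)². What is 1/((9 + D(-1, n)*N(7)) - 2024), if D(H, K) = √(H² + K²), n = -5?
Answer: -155/270853 - 144*√26/3521089 ≈ -0.00078080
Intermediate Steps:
N(m) = (5 + m)²
1/((9 + D(-1, n)*N(7)) - 2024) = 1/((9 + √((-1)² + (-5)²)*(5 + 7)²) - 2024) = 1/((9 + √(1 + 25)*12²) - 2024) = 1/((9 + √26*144) - 2024) = 1/((9 + 144*√26) - 2024) = 1/(-2015 + 144*√26)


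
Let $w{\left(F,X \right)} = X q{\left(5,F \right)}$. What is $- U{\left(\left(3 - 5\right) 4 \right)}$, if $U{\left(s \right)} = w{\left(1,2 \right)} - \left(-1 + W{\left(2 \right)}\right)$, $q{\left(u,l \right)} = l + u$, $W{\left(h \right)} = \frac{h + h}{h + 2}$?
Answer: $-12$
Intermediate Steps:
$W{\left(h \right)} = \frac{2 h}{2 + h}$
$w{\left(F,X \right)} = X \left(5 + F\right)$ ($w{\left(F,X \right)} = X \left(F + 5\right) = X \left(5 + F\right)$)
$U{\left(s \right)} = 12$ ($U{\left(s \right)} = 2 \left(5 + 1\right) - \left(-1 + 2 \cdot 2 \frac{1}{2 + 2}\right) = 2 \cdot 6 - \left(-1 + 2 \cdot 2 \cdot \frac{1}{4}\right) = 12 - \left(-1 + 2 \cdot 2 \cdot \frac{1}{4}\right) = 12 - \left(-1 + 1\right) = 12 - 0 = 12 + 0 = 12$)
$- U{\left(\left(3 - 5\right) 4 \right)} = \left(-1\right) 12 = -12$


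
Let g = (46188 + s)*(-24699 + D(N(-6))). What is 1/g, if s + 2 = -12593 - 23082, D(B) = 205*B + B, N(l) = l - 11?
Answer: -1/296420711 ≈ -3.3736e-9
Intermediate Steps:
N(l) = -11 + l
D(B) = 206*B
s = -35677 (s = -2 + (-12593 - 23082) = -2 - 35675 = -35677)
g = -296420711 (g = (46188 - 35677)*(-24699 + 206*(-11 - 6)) = 10511*(-24699 + 206*(-17)) = 10511*(-24699 - 3502) = 10511*(-28201) = -296420711)
1/g = 1/(-296420711) = -1/296420711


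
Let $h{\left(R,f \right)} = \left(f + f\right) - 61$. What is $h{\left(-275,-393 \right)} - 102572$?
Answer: $-103419$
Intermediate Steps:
$h{\left(R,f \right)} = -61 + 2 f$ ($h{\left(R,f \right)} = 2 f - 61 = -61 + 2 f$)
$h{\left(-275,-393 \right)} - 102572 = \left(-61 + 2 \left(-393\right)\right) - 102572 = \left(-61 - 786\right) - 102572 = -847 - 102572 = -103419$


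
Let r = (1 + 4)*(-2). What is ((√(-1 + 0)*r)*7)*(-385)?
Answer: 26950*I ≈ 26950.0*I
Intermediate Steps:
r = -10 (r = 5*(-2) = -10)
((√(-1 + 0)*r)*7)*(-385) = ((√(-1 + 0)*(-10))*7)*(-385) = ((√(-1)*(-10))*7)*(-385) = ((I*(-10))*7)*(-385) = (-10*I*7)*(-385) = -70*I*(-385) = 26950*I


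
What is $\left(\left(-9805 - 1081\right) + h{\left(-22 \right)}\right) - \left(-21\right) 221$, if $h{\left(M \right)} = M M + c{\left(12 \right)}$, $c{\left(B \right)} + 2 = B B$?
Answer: $-5619$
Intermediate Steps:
$c{\left(B \right)} = -2 + B^{2}$ ($c{\left(B \right)} = -2 + B B = -2 + B^{2}$)
$h{\left(M \right)} = 142 + M^{2}$ ($h{\left(M \right)} = M M - \left(2 - 12^{2}\right) = M^{2} + \left(-2 + 144\right) = M^{2} + 142 = 142 + M^{2}$)
$\left(\left(-9805 - 1081\right) + h{\left(-22 \right)}\right) - \left(-21\right) 221 = \left(\left(-9805 - 1081\right) + \left(142 + \left(-22\right)^{2}\right)\right) - \left(-21\right) 221 = \left(\left(-9805 - 1081\right) + \left(142 + 484\right)\right) - -4641 = \left(-10886 + 626\right) + 4641 = -10260 + 4641 = -5619$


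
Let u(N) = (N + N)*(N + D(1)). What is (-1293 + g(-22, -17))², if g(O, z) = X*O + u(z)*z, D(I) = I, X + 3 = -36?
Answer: 93760489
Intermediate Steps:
X = -39 (X = -3 - 36 = -39)
u(N) = 2*N*(1 + N) (u(N) = (N + N)*(N + 1) = (2*N)*(1 + N) = 2*N*(1 + N))
g(O, z) = -39*O + 2*z²*(1 + z) (g(O, z) = -39*O + (2*z*(1 + z))*z = -39*O + 2*z²*(1 + z))
(-1293 + g(-22, -17))² = (-1293 + (-39*(-22) + 2*(-17)²*(1 - 17)))² = (-1293 + (858 + 2*289*(-16)))² = (-1293 + (858 - 9248))² = (-1293 - 8390)² = (-9683)² = 93760489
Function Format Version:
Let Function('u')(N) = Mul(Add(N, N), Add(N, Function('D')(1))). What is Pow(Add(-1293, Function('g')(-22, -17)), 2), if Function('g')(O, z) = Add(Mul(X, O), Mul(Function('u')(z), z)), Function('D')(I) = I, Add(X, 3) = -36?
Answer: 93760489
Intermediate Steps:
X = -39 (X = Add(-3, -36) = -39)
Function('u')(N) = Mul(2, N, Add(1, N)) (Function('u')(N) = Mul(Add(N, N), Add(N, 1)) = Mul(Mul(2, N), Add(1, N)) = Mul(2, N, Add(1, N)))
Function('g')(O, z) = Add(Mul(-39, O), Mul(2, Pow(z, 2), Add(1, z))) (Function('g')(O, z) = Add(Mul(-39, O), Mul(Mul(2, z, Add(1, z)), z)) = Add(Mul(-39, O), Mul(2, Pow(z, 2), Add(1, z))))
Pow(Add(-1293, Function('g')(-22, -17)), 2) = Pow(Add(-1293, Add(Mul(-39, -22), Mul(2, Pow(-17, 2), Add(1, -17)))), 2) = Pow(Add(-1293, Add(858, Mul(2, 289, -16))), 2) = Pow(Add(-1293, Add(858, -9248)), 2) = Pow(Add(-1293, -8390), 2) = Pow(-9683, 2) = 93760489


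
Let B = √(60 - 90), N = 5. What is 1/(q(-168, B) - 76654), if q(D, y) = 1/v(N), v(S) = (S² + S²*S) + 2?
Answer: -152/11651407 ≈ -1.3046e-5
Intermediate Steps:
v(S) = 2 + S² + S³ (v(S) = (S² + S³) + 2 = 2 + S² + S³)
B = I*√30 (B = √(-30) = I*√30 ≈ 5.4772*I)
q(D, y) = 1/152 (q(D, y) = 1/(2 + 5² + 5³) = 1/(2 + 25 + 125) = 1/152)
1/(q(-168, B) - 76654) = 1/(1/152 - 76654) = 1/(-11651407/152) = -152/11651407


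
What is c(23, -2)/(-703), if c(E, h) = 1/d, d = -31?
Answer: 1/21793 ≈ 4.5886e-5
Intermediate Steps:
c(E, h) = -1/31 (c(E, h) = 1/(-31) = -1/31)
c(23, -2)/(-703) = -1/31/(-703) = -1/31*(-1/703) = 1/21793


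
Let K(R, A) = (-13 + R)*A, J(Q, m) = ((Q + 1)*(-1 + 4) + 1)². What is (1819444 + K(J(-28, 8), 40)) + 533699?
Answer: 2608623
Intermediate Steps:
J(Q, m) = (4 + 3*Q)² (J(Q, m) = ((1 + Q)*3 + 1)² = ((3 + 3*Q) + 1)² = (4 + 3*Q)²)
K(R, A) = A*(-13 + R)
(1819444 + K(J(-28, 8), 40)) + 533699 = (1819444 + 40*(-13 + (4 + 3*(-28))²)) + 533699 = (1819444 + 40*(-13 + (4 - 84)²)) + 533699 = (1819444 + 40*(-13 + (-80)²)) + 533699 = (1819444 + 40*(-13 + 6400)) + 533699 = (1819444 + 40*6387) + 533699 = (1819444 + 255480) + 533699 = 2074924 + 533699 = 2608623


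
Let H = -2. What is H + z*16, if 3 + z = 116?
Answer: 1806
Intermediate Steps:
z = 113 (z = -3 + 116 = 113)
H + z*16 = -2 + 113*16 = -2 + 1808 = 1806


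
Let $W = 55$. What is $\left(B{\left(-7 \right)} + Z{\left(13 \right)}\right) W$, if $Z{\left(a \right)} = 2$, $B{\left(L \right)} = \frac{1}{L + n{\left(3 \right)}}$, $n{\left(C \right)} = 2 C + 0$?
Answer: $55$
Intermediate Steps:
$n{\left(C \right)} = 2 C$
$B{\left(L \right)} = \frac{1}{6 + L}$ ($B{\left(L \right)} = \frac{1}{L + 2 \cdot 3} = \frac{1}{L + 6} = \frac{1}{6 + L}$)
$\left(B{\left(-7 \right)} + Z{\left(13 \right)}\right) W = \left(\frac{1}{6 - 7} + 2\right) 55 = \left(\frac{1}{-1} + 2\right) 55 = \left(-1 + 2\right) 55 = 1 \cdot 55 = 55$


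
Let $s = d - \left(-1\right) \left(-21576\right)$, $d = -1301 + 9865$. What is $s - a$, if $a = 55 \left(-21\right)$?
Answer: $-11857$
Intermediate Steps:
$d = 8564$
$a = -1155$
$s = -13012$ ($s = 8564 - \left(-1\right) \left(-21576\right) = 8564 - 21576 = -13012$)
$s - a = -13012 - -1155 = -13012 + 1155 = -11857$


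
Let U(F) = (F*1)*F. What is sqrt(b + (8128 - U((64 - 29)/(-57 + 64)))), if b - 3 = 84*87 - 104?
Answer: sqrt(15310) ≈ 123.73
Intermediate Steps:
U(F) = F**2 (U(F) = F*F = F**2)
b = 7207 (b = 3 + (84*87 - 104) = 3 + (7308 - 104) = 3 + 7204 = 7207)
sqrt(b + (8128 - U((64 - 29)/(-57 + 64)))) = sqrt(7207 + (8128 - ((64 - 29)/(-57 + 64))**2)) = sqrt(7207 + (8128 - (35/7)**2)) = sqrt(7207 + (8128 - (35*(1/7))**2)) = sqrt(7207 + (8128 - 1*5**2)) = sqrt(7207 + (8128 - 1*25)) = sqrt(7207 + (8128 - 25)) = sqrt(7207 + 8103) = sqrt(15310)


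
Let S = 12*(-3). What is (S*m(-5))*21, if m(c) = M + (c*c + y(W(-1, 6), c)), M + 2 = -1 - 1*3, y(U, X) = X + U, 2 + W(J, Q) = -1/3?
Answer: -8820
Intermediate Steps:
S = -36
W(J, Q) = -7/3 (W(J, Q) = -2 - 1/3 = -2 - 1*⅓ = -2 - ⅓ = -7/3)
y(U, X) = U + X
M = -6 (M = -2 + (-1 - 1*3) = -2 + (-1 - 3) = -2 - 4 = -6)
m(c) = -25/3 + c + c² (m(c) = -6 + (c*c + (-7/3 + c)) = -6 + (c² + (-7/3 + c)) = -6 + (-7/3 + c + c²) = -25/3 + c + c²)
(S*m(-5))*21 = -36*(-25/3 - 5 + (-5)²)*21 = -36*(-25/3 - 5 + 25)*21 = -36*35/3*21 = -420*21 = -8820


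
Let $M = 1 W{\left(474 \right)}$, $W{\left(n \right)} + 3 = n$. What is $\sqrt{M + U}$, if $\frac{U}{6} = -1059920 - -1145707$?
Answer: $\sqrt{515193} \approx 717.77$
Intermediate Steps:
$W{\left(n \right)} = -3 + n$
$M = 471$ ($M = 1 \left(-3 + 474\right) = 1 \cdot 471 = 471$)
$U = 514722$ ($U = 6 \left(-1059920 - -1145707\right) = 6 \left(-1059920 + 1145707\right) = 6 \cdot 85787 = 514722$)
$\sqrt{M + U} = \sqrt{471 + 514722} = \sqrt{515193}$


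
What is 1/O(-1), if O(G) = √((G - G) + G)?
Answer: -I ≈ -1.0*I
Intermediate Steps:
O(G) = √G (O(G) = √(0 + G) = √G)
1/O(-1) = 1/(√(-1)) = 1/I = -I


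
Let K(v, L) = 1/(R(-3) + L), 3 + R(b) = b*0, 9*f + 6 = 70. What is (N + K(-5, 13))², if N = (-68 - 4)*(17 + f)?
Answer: 301334881/100 ≈ 3.0133e+6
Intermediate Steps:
f = 64/9 (f = -⅔ + (⅑)*70 = -⅔ + 70/9 = 64/9 ≈ 7.1111)
R(b) = -3 (R(b) = -3 + b*0 = -3 + 0 = -3)
K(v, L) = 1/(-3 + L)
N = -1736 (N = (-68 - 4)*(17 + 64/9) = -72*217/9 = -1736)
(N + K(-5, 13))² = (-1736 + 1/(-3 + 13))² = (-1736 + 1/10)² = (-1736 + ⅒)² = (-17359/10)² = 301334881/100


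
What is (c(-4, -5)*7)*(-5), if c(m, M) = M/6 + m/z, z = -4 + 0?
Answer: -35/6 ≈ -5.8333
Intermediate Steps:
z = -4
c(m, M) = -m/4 + M/6 (c(m, M) = M/6 + m/(-4) = M*(1/6) + m*(-1/4) = M/6 - m/4 = -m/4 + M/6)
(c(-4, -5)*7)*(-5) = ((-1/4*(-4) + (1/6)*(-5))*7)*(-5) = ((1 - 5/6)*7)*(-5) = ((1/6)*7)*(-5) = (7/6)*(-5) = -35/6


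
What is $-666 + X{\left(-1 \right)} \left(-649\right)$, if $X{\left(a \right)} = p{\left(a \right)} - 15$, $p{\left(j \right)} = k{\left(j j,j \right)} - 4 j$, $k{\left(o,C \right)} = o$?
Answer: $5824$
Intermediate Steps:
$p{\left(j \right)} = j^{2} - 4 j$ ($p{\left(j \right)} = j j - 4 j = j^{2} - 4 j$)
$X{\left(a \right)} = -15 + a \left(-4 + a\right)$ ($X{\left(a \right)} = a \left(-4 + a\right) - 15 = -15 + a \left(-4 + a\right)$)
$-666 + X{\left(-1 \right)} \left(-649\right) = -666 + \left(-15 + \left(-1\right)^{2} - -4\right) \left(-649\right) = -666 + \left(-15 + 1 + 4\right) \left(-649\right) = -666 - -6490 = -666 + 6490 = 5824$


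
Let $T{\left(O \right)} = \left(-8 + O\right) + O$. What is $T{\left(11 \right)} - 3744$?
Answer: $-3730$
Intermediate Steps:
$T{\left(O \right)} = -8 + 2 O$
$T{\left(11 \right)} - 3744 = \left(-8 + 2 \cdot 11\right) - 3744 = \left(-8 + 22\right) - 3744 = 14 - 3744 = -3730$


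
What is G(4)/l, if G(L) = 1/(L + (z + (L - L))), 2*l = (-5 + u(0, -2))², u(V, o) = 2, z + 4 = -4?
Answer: -1/18 ≈ -0.055556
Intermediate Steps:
z = -8 (z = -4 - 4 = -8)
l = 9/2 (l = (-5 + 2)²/2 = (½)*(-3)² = (½)*9 = 9/2 ≈ 4.5000)
G(L) = 1/(-8 + L) (G(L) = 1/(L + (-8 + (L - L))) = 1/(L + (-8 + 0)) = 1/(L - 8) = 1/(-8 + L))
G(4)/l = 1/((-8 + 4)*(9/2)) = (2/9)/(-4) = -¼*2/9 = -1/18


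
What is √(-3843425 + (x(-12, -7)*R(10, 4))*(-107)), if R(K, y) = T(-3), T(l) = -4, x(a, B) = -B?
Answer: I*√3840429 ≈ 1959.7*I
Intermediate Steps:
R(K, y) = -4
√(-3843425 + (x(-12, -7)*R(10, 4))*(-107)) = √(-3843425 + (-1*(-7)*(-4))*(-107)) = √(-3843425 + (7*(-4))*(-107)) = √(-3843425 - 28*(-107)) = √(-3843425 + 2996) = √(-3840429) = I*√3840429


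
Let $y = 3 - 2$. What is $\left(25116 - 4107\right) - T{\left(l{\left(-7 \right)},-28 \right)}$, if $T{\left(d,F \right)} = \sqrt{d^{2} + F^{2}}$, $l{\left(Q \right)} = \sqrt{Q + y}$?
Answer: $21009 - \sqrt{778} \approx 20981.0$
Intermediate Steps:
$y = 1$
$l{\left(Q \right)} = \sqrt{1 + Q}$ ($l{\left(Q \right)} = \sqrt{Q + 1} = \sqrt{1 + Q}$)
$T{\left(d,F \right)} = \sqrt{F^{2} + d^{2}}$
$\left(25116 - 4107\right) - T{\left(l{\left(-7 \right)},-28 \right)} = \left(25116 - 4107\right) - \sqrt{\left(-28\right)^{2} + \left(\sqrt{1 - 7}\right)^{2}} = 21009 - \sqrt{784 + \left(\sqrt{-6}\right)^{2}} = 21009 - \sqrt{784 + \left(i \sqrt{6}\right)^{2}} = 21009 - \sqrt{784 - 6} = 21009 - \sqrt{778}$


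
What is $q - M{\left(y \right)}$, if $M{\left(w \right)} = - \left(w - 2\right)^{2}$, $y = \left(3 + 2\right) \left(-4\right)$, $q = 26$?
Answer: $510$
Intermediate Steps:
$y = -20$ ($y = 5 \left(-4\right) = -20$)
$M{\left(w \right)} = - \left(-2 + w\right)^{2}$
$q - M{\left(y \right)} = 26 - - \left(-2 - 20\right)^{2} = 26 - - \left(-22\right)^{2} = 26 - \left(-1\right) 484 = 26 - -484 = 26 + 484 = 510$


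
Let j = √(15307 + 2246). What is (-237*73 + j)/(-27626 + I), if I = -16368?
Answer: 17301/43994 - √17553/43994 ≈ 0.39025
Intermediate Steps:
j = √17553 ≈ 132.49
(-237*73 + j)/(-27626 + I) = (-237*73 + √17553)/(-27626 - 16368) = (-17301 + √17553)/(-43994) = (-17301 + √17553)*(-1/43994) = 17301/43994 - √17553/43994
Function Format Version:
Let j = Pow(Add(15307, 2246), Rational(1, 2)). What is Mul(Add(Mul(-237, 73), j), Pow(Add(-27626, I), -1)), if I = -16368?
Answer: Add(Rational(17301, 43994), Mul(Rational(-1, 43994), Pow(17553, Rational(1, 2)))) ≈ 0.39025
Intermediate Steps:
j = Pow(17553, Rational(1, 2)) ≈ 132.49
Mul(Add(Mul(-237, 73), j), Pow(Add(-27626, I), -1)) = Mul(Add(Mul(-237, 73), Pow(17553, Rational(1, 2))), Pow(Add(-27626, -16368), -1)) = Mul(Add(-17301, Pow(17553, Rational(1, 2))), Pow(-43994, -1)) = Mul(Add(-17301, Pow(17553, Rational(1, 2))), Rational(-1, 43994)) = Add(Rational(17301, 43994), Mul(Rational(-1, 43994), Pow(17553, Rational(1, 2))))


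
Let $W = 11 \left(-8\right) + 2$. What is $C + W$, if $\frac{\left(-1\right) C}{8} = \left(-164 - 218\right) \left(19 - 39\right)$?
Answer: $-61206$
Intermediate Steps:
$C = -61120$ ($C = - 8 \left(-164 - 218\right) \left(19 - 39\right) = - 8 \left(\left(-382\right) \left(-20\right)\right) = \left(-8\right) 7640 = -61120$)
$W = -86$ ($W = -88 + 2 = -86$)
$C + W = -61120 - 86 = -61206$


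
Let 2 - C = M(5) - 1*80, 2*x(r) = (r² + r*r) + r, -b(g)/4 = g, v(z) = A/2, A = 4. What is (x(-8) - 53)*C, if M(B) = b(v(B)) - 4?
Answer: 658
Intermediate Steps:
v(z) = 2 (v(z) = 4/2 = 4*(½) = 2)
b(g) = -4*g
x(r) = r² + r/2 (x(r) = ((r² + r*r) + r)/2 = ((r² + r²) + r)/2 = (2*r² + r)/2 = (r + 2*r²)/2 = r² + r/2)
M(B) = -12 (M(B) = -4*2 - 4 = -8 - 4 = -12)
C = 94 (C = 2 - (-12 - 1*80) = 2 - (-12 - 80) = 2 - 1*(-92) = 2 + 92 = 94)
(x(-8) - 53)*C = (-8*(½ - 8) - 53)*94 = (-8*(-15/2) - 53)*94 = (60 - 53)*94 = 7*94 = 658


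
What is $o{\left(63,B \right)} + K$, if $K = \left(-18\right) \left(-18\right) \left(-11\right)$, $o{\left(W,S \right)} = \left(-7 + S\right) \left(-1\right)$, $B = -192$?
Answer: $-3365$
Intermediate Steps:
$o{\left(W,S \right)} = 7 - S$
$K = -3564$ ($K = 324 \left(-11\right) = -3564$)
$o{\left(63,B \right)} + K = \left(7 - -192\right) - 3564 = \left(7 + 192\right) - 3564 = 199 - 3564 = -3365$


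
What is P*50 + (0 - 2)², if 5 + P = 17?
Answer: 604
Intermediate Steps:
P = 12 (P = -5 + 17 = 12)
P*50 + (0 - 2)² = 12*50 + (0 - 2)² = 600 + (-2)² = 600 + 4 = 604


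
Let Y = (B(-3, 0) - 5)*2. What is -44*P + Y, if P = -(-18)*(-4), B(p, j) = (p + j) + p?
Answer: 3146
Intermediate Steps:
B(p, j) = j + 2*p (B(p, j) = (j + p) + p = j + 2*p)
Y = -22 (Y = ((0 + 2*(-3)) - 5)*2 = ((0 - 6) - 5)*2 = (-6 - 5)*2 = -11*2 = -22)
P = -72 (P = -6*12 = -72)
-44*P + Y = -44*(-72) - 22 = 3168 - 22 = 3146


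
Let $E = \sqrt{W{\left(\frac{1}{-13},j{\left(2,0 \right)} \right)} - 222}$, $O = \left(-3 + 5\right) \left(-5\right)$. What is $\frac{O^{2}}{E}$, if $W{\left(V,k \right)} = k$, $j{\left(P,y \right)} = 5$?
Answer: $- \frac{100 i \sqrt{217}}{217} \approx - 6.7884 i$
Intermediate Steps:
$O = -10$ ($O = 2 \left(-5\right) = -10$)
$E = i \sqrt{217}$ ($E = \sqrt{5 - 222} = \sqrt{-217} = i \sqrt{217} \approx 14.731 i$)
$\frac{O^{2}}{E} = \frac{\left(-10\right)^{2}}{i \sqrt{217}} = 100 \left(- \frac{i \sqrt{217}}{217}\right) = - \frac{100 i \sqrt{217}}{217}$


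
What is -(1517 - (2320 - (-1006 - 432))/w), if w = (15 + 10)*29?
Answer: -1096067/725 ≈ -1511.8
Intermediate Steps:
w = 725 (w = 25*29 = 725)
-(1517 - (2320 - (-1006 - 432))/w) = -(1517 - (2320 - (-1006 - 432))/725) = -(1517 - (2320 - 1*(-1438))/725) = -(1517 - (2320 + 1438)/725) = -(1517 - 3758/725) = -1*1096067/725 = -1096067/725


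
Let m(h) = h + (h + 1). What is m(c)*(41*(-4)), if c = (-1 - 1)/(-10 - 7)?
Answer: -3444/17 ≈ -202.59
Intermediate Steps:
c = 2/17 (c = -2/(-17) = -2*(-1/17) = 2/17 ≈ 0.11765)
m(h) = 1 + 2*h (m(h) = h + (1 + h) = 1 + 2*h)
m(c)*(41*(-4)) = (1 + 2*(2/17))*(41*(-4)) = (1 + 4/17)*(-164) = (21/17)*(-164) = -3444/17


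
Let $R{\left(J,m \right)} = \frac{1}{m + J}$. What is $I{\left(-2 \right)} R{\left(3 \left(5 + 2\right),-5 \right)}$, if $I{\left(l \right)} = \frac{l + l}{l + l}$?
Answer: $\frac{1}{16} \approx 0.0625$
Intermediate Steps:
$R{\left(J,m \right)} = \frac{1}{J + m}$
$I{\left(l \right)} = 1$ ($I{\left(l \right)} = \frac{2 l}{2 l} = 2 l \frac{1}{2 l} = 1$)
$I{\left(-2 \right)} R{\left(3 \left(5 + 2\right),-5 \right)} = 1 \frac{1}{3 \left(5 + 2\right) - 5} = 1 \frac{1}{3 \cdot 7 - 5} = 1 \frac{1}{21 - 5} = 1 \cdot \frac{1}{16} = \frac{1}{16}$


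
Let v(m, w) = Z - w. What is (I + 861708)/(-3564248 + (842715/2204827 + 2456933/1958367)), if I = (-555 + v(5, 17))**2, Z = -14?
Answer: -1300867721170961484/3847479590303279059 ≈ -0.33811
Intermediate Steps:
v(m, w) = -14 - w
I = 343396 (I = (-555 + (-14 - 1*17))**2 = (-555 + (-14 - 17))**2 = (-555 - 31)**2 = (-586)**2 = 343396)
(I + 861708)/(-3564248 + (842715/2204827 + 2456933/1958367)) = (343396 + 861708)/(-3564248 + (842715/2204827 + 2456933/1958367)) = 1205104/(-3564248 + (842715*(1/2204827) + 2456933*(1/1958367))) = 1205104/(-3564248 + (842715/2204827 + 2456933/1958367)) = 1205104/(-3564248 + 7067457461996/4317860437509) = 1205104/(-15389918361213116236/4317860437509) = 1205104*(-4317860437509/15389918361213116236) = -1300867721170961484/3847479590303279059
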